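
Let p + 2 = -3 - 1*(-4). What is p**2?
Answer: 1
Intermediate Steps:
p = -1 (p = -2 + (-3 - 1*(-4)) = -2 + (-3 + 4) = -2 + 1 = -1)
p**2 = (-1)**2 = 1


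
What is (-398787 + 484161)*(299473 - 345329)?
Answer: -3914910144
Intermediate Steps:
(-398787 + 484161)*(299473 - 345329) = 85374*(-45856) = -3914910144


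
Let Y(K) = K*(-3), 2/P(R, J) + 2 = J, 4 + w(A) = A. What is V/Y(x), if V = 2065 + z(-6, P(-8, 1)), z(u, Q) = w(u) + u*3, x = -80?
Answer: 679/80 ≈ 8.4875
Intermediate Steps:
w(A) = -4 + A
P(R, J) = 2/(-2 + J)
z(u, Q) = -4 + 4*u (z(u, Q) = (-4 + u) + u*3 = (-4 + u) + 3*u = -4 + 4*u)
Y(K) = -3*K
V = 2037 (V = 2065 + (-4 + 4*(-6)) = 2065 + (-4 - 24) = 2065 - 28 = 2037)
V/Y(x) = 2037/((-3*(-80))) = 2037/240 = 2037*(1/240) = 679/80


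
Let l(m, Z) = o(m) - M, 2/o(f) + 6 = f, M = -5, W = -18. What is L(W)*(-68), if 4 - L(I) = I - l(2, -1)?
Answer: -1802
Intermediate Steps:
o(f) = 2/(-6 + f)
l(m, Z) = 5 + 2/(-6 + m) (l(m, Z) = 2/(-6 + m) - 1*(-5) = 2/(-6 + m) + 5 = 5 + 2/(-6 + m))
L(I) = 17/2 - I (L(I) = 4 - (I - (-28 + 5*2)/(-6 + 2)) = 4 - (I - (-28 + 10)/(-4)) = 4 - (I - (-1)*(-18)/4) = 4 - (I - 1*9/2) = 4 - (I - 9/2) = 4 - (-9/2 + I) = 4 + (9/2 - I) = 17/2 - I)
L(W)*(-68) = (17/2 - 1*(-18))*(-68) = (17/2 + 18)*(-68) = (53/2)*(-68) = -1802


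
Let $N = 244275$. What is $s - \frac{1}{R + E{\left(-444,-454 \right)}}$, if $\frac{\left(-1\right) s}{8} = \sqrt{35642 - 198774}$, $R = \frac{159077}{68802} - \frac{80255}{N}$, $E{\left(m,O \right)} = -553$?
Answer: $\frac{373480190}{205793726633} - 16 i \sqrt{40783} \approx 0.0018148 - 3231.2 i$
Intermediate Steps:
$R = \frac{740818437}{373480190}$ ($R = \frac{159077}{68802} - \frac{80255}{244275} = 159077 \cdot \frac{1}{68802} - \frac{16051}{48855} = \frac{159077}{68802} - \frac{16051}{48855} = \frac{740818437}{373480190} \approx 1.9836$)
$s = - 16 i \sqrt{40783}$ ($s = - 8 \sqrt{35642 - 198774} = - 8 \sqrt{-163132} = - 8 \cdot 2 i \sqrt{40783} = - 16 i \sqrt{40783} \approx - 3231.2 i$)
$s - \frac{1}{R + E{\left(-444,-454 \right)}} = - 16 i \sqrt{40783} - \frac{1}{\frac{740818437}{373480190} - 553} = - 16 i \sqrt{40783} - \frac{1}{- \frac{205793726633}{373480190}} = - 16 i \sqrt{40783} - - \frac{373480190}{205793726633} = - 16 i \sqrt{40783} + \frac{373480190}{205793726633} = \frac{373480190}{205793726633} - 16 i \sqrt{40783}$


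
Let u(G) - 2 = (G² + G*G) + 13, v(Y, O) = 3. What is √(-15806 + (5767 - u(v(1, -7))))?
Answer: 2*I*√2518 ≈ 100.36*I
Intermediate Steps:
u(G) = 15 + 2*G² (u(G) = 2 + ((G² + G*G) + 13) = 2 + ((G² + G²) + 13) = 2 + (2*G² + 13) = 2 + (13 + 2*G²) = 15 + 2*G²)
√(-15806 + (5767 - u(v(1, -7)))) = √(-15806 + (5767 - (15 + 2*3²))) = √(-15806 + (5767 - (15 + 2*9))) = √(-15806 + (5767 - (15 + 18))) = √(-15806 + (5767 - 1*33)) = √(-15806 + (5767 - 33)) = √(-15806 + 5734) = √(-10072) = 2*I*√2518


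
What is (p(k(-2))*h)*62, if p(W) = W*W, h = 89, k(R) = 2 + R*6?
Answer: 551800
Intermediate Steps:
k(R) = 2 + 6*R
p(W) = W**2
(p(k(-2))*h)*62 = ((2 + 6*(-2))**2*89)*62 = ((2 - 12)**2*89)*62 = ((-10)**2*89)*62 = (100*89)*62 = 8900*62 = 551800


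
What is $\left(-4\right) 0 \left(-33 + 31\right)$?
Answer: $0$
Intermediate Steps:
$\left(-4\right) 0 \left(-33 + 31\right) = 0 \left(-2\right) = 0$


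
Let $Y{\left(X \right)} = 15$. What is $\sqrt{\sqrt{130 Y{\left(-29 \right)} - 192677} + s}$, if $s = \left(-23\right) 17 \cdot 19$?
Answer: $\sqrt{-7429 + i \sqrt{190727}} \approx 2.5323 + 86.229 i$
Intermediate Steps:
$s = -7429$ ($s = \left(-391\right) 19 = -7429$)
$\sqrt{\sqrt{130 Y{\left(-29 \right)} - 192677} + s} = \sqrt{\sqrt{130 \cdot 15 - 192677} - 7429} = \sqrt{\sqrt{1950 - 192677} - 7429} = \sqrt{\sqrt{-190727} - 7429} = \sqrt{i \sqrt{190727} - 7429} = \sqrt{-7429 + i \sqrt{190727}}$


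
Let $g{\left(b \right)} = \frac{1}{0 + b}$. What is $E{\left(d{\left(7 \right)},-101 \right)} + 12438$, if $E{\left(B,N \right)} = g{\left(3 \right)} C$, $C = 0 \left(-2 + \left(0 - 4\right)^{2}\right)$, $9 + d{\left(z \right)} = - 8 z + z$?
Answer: $12438$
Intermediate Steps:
$d{\left(z \right)} = -9 - 7 z$ ($d{\left(z \right)} = -9 + \left(- 8 z + z\right) = -9 - 7 z$)
$g{\left(b \right)} = \frac{1}{b}$
$C = 0$ ($C = 0 \left(-2 + \left(-4\right)^{2}\right) = 0 \left(-2 + 16\right) = 0 \cdot 14 = 0$)
$E{\left(B,N \right)} = 0$ ($E{\left(B,N \right)} = \frac{1}{3} \cdot 0 = 0$)
$E{\left(d{\left(7 \right)},-101 \right)} + 12438 = 0 + 12438 = 12438$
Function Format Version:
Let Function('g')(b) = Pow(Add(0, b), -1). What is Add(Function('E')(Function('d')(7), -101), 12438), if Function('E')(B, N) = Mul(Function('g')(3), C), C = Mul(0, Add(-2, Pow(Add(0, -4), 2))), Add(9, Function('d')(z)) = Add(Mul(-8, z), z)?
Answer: 12438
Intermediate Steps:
Function('d')(z) = Add(-9, Mul(-7, z)) (Function('d')(z) = Add(-9, Add(Mul(-8, z), z)) = Add(-9, Mul(-7, z)))
Function('g')(b) = Pow(b, -1)
C = 0 (C = Mul(0, Add(-2, Pow(-4, 2))) = Mul(0, Add(-2, 16)) = Mul(0, 14) = 0)
Function('E')(B, N) = 0 (Function('E')(B, N) = Mul(Pow(3, -1), 0) = Mul(Rational(1, 3), 0) = 0)
Add(Function('E')(Function('d')(7), -101), 12438) = Add(0, 12438) = 12438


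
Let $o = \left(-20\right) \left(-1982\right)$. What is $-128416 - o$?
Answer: $-168056$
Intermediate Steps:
$o = 39640$
$-128416 - o = -128416 - 39640 = -168056$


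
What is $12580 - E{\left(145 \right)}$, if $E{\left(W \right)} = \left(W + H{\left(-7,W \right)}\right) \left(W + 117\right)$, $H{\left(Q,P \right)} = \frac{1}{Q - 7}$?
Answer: $- \frac{177739}{7} \approx -25391.0$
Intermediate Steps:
$H{\left(Q,P \right)} = \frac{1}{-7 + Q}$
$E{\left(W \right)} = \left(117 + W\right) \left(- \frac{1}{14} + W\right)$ ($E{\left(W \right)} = \left(W + \frac{1}{-7 - 7}\right) \left(W + 117\right) = \left(W + \frac{1}{-14}\right) \left(117 + W\right) = \left(W - \frac{1}{14}\right) \left(117 + W\right) = \left(- \frac{1}{14} + W\right) \left(117 + W\right) = \left(117 + W\right) \left(- \frac{1}{14} + W\right)$)
$12580 - E{\left(145 \right)} = 12580 - \left(- \frac{117}{14} + 145^{2} + \frac{1637}{14} \cdot 145\right) = 12580 - \left(- \frac{117}{14} + 21025 + \frac{237365}{14}\right) = 12580 - \frac{265799}{7} = - \frac{177739}{7}$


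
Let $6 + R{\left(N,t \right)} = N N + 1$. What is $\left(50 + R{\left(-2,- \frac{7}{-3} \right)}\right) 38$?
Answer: $1862$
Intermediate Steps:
$R{\left(N,t \right)} = -5 + N^{2}$ ($R{\left(N,t \right)} = -6 + \left(N N + 1\right) = -6 + \left(N^{2} + 1\right) = -6 + \left(1 + N^{2}\right) = -5 + N^{2}$)
$\left(50 + R{\left(-2,- \frac{7}{-3} \right)}\right) 38 = \left(50 - \left(5 - \left(-2\right)^{2}\right)\right) 38 = \left(50 + \left(-5 + 4\right)\right) 38 = \left(50 - 1\right) 38 = 49 \cdot 38 = 1862$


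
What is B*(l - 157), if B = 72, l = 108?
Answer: -3528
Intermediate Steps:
B*(l - 157) = 72*(108 - 157) = 72*(-49) = -3528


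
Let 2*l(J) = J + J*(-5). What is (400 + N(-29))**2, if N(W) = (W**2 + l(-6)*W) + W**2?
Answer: 3006756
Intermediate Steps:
l(J) = -2*J (l(J) = (J + J*(-5))/2 = (J - 5*J)/2 = (-4*J)/2 = -2*J)
N(W) = 2*W**2 + 12*W (N(W) = (W**2 + (-2*(-6))*W) + W**2 = (W**2 + 12*W) + W**2 = 2*W**2 + 12*W)
(400 + N(-29))**2 = (400 + 2*(-29)*(6 - 29))**2 = (400 + 2*(-29)*(-23))**2 = (400 + 1334)**2 = 1734**2 = 3006756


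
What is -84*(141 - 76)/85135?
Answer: -1092/17027 ≈ -0.064133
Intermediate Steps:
-84*(141 - 76)/85135 = -84*65*(1/85135) = -5460*1/85135 = -1092/17027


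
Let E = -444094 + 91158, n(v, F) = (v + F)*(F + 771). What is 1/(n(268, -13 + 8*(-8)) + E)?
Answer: -1/220382 ≈ -4.5376e-6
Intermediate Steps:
n(v, F) = (771 + F)*(F + v) (n(v, F) = (F + v)*(771 + F) = (771 + F)*(F + v))
E = -352936
1/(n(268, -13 + 8*(-8)) + E) = 1/(((-13 + 8*(-8))**2 + 771*(-13 + 8*(-8)) + 771*268 + (-13 + 8*(-8))*268) - 352936) = 1/(((-13 - 64)**2 + 771*(-13 - 64) + 206628 + (-13 - 64)*268) - 352936) = 1/(((-77)**2 + 771*(-77) + 206628 - 77*268) - 352936) = 1/((5929 - 59367 + 206628 - 20636) - 352936) = 1/(132554 - 352936) = 1/(-220382) = -1/220382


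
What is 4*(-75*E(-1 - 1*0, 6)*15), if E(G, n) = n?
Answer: -27000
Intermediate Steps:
4*(-75*E(-1 - 1*0, 6)*15) = 4*(-75*6*15) = 4*(-450*15) = 4*(-6750) = -27000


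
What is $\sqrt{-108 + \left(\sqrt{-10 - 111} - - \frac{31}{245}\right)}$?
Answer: $\frac{\sqrt{-132145 + 13475 i}}{35} \approx 0.52886 + 10.4 i$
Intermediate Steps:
$\sqrt{-108 + \left(\sqrt{-10 - 111} - - \frac{31}{245}\right)} = \sqrt{-108 + \left(\sqrt{-121} - \left(-31\right) \frac{1}{245}\right)} = \sqrt{-108 + \left(11 i - - \frac{31}{245}\right)} = \sqrt{-108 + \left(11 i + \frac{31}{245}\right)} = \sqrt{-108 + \left(\frac{31}{245} + 11 i\right)} = \sqrt{- \frac{26429}{245} + 11 i}$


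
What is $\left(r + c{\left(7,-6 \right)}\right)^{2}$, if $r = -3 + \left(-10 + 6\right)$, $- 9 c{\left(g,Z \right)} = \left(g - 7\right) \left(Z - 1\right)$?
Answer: $49$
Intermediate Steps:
$c{\left(g,Z \right)} = - \frac{\left(-1 + Z\right) \left(-7 + g\right)}{9}$ ($c{\left(g,Z \right)} = - \frac{\left(g - 7\right) \left(Z - 1\right)}{9} = - \frac{\left(-7 + g\right) \left(-1 + Z\right)}{9} = - \frac{\left(-1 + Z\right) \left(-7 + g\right)}{9}$)
$r = -7$ ($r = -3 - 4 = -7$)
$\left(r + c{\left(7,-6 \right)}\right)^{2} = \left(-7 + \left(- \frac{7}{9} + \frac{1}{9} \cdot 7 + \frac{7}{9} \left(-6\right) - \left(- \frac{2}{3}\right) 7\right)\right)^{2} = \left(-7 + \left(- \frac{7}{9} + \frac{7}{9} - \frac{14}{3} + \frac{14}{3}\right)\right)^{2} = \left(-7 + 0\right)^{2} = \left(-7\right)^{2} = 49$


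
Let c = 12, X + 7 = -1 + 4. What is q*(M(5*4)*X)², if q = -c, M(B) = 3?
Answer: -1728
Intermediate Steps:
X = -4 (X = -7 + (-1 + 4) = -7 + 3 = -4)
q = -12 (q = -1*12 = -12)
q*(M(5*4)*X)² = -12*(3*(-4))² = -12*(-12)² = -12*144 = -1728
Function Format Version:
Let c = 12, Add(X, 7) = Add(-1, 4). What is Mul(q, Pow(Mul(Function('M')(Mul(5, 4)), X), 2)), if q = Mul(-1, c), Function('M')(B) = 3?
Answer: -1728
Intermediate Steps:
X = -4 (X = Add(-7, Add(-1, 4)) = Add(-7, 3) = -4)
q = -12 (q = Mul(-1, 12) = -12)
Mul(q, Pow(Mul(Function('M')(Mul(5, 4)), X), 2)) = Mul(-12, Pow(Mul(3, -4), 2)) = Mul(-12, Pow(-12, 2)) = Mul(-12, 144) = -1728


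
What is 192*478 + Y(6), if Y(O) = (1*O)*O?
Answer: 91812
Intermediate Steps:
Y(O) = O² (Y(O) = O*O = O²)
192*478 + Y(6) = 192*478 + 6² = 91776 + 36 = 91812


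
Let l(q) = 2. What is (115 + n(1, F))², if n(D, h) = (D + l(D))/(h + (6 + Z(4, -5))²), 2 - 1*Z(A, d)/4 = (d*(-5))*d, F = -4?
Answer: 102563440824321/7755268096 ≈ 13225.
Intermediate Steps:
Z(A, d) = 8 + 20*d² (Z(A, d) = 8 - 4*d*(-5)*d = 8 - 4*(-5*d)*d = 8 - (-20)*d² = 8 + 20*d²)
n(D, h) = (2 + D)/(264196 + h) (n(D, h) = (D + 2)/(h + (6 + (8 + 20*(-5)²))²) = (2 + D)/(h + (6 + (8 + 20*25))²) = (2 + D)/(h + (6 + (8 + 500))²) = (2 + D)/(h + (6 + 508)²) = (2 + D)/(h + 514²) = (2 + D)/(h + 264196) = (2 + D)/(264196 + h))
(115 + n(1, F))² = (115 + (2 + 1)/(264196 - 4))² = (115 + 3/264192)² = (115 + (1/264192)*3)² = (115 + 1/88064)² = (10127361/88064)² = 102563440824321/7755268096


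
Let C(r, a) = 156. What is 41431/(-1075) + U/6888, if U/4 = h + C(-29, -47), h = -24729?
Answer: -32586719/617050 ≈ -52.810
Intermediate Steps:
U = -98292 (U = 4*(-24729 + 156) = 4*(-24573) = -98292)
41431/(-1075) + U/6888 = 41431/(-1075) - 98292/6888 = 41431*(-1/1075) - 98292*1/6888 = -41431/1075 - 8191/574 = -32586719/617050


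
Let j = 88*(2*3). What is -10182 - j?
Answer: -10710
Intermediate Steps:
j = 528 (j = 88*6 = 528)
-10182 - j = -10182 - 1*528 = -10182 - 528 = -10710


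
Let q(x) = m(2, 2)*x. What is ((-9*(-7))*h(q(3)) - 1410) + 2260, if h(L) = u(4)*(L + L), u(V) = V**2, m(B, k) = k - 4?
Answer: -11246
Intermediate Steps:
m(B, k) = -4 + k
q(x) = -2*x (q(x) = (-4 + 2)*x = -2*x)
h(L) = 32*L (h(L) = 4**2*(L + L) = 16*(2*L) = 32*L)
((-9*(-7))*h(q(3)) - 1410) + 2260 = ((-9*(-7))*(32*(-2*3)) - 1410) + 2260 = (63*(32*(-6)) - 1410) + 2260 = (63*(-192) - 1410) + 2260 = (-12096 - 1410) + 2260 = -13506 + 2260 = -11246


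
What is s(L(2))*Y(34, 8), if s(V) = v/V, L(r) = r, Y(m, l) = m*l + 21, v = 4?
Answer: 586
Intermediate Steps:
Y(m, l) = 21 + l*m (Y(m, l) = l*m + 21 = 21 + l*m)
s(V) = 4/V
s(L(2))*Y(34, 8) = (4/2)*(21 + 8*34) = (4*(1/2))*(21 + 272) = 2*293 = 586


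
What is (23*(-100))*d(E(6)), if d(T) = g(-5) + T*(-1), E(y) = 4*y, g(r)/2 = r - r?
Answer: 55200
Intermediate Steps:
g(r) = 0 (g(r) = 2*(r - r) = 2*0 = 0)
d(T) = -T (d(T) = 0 + T*(-1) = 0 - T = -T)
(23*(-100))*d(E(6)) = (23*(-100))*(-4*6) = -(-2300)*24 = -2300*(-24) = 55200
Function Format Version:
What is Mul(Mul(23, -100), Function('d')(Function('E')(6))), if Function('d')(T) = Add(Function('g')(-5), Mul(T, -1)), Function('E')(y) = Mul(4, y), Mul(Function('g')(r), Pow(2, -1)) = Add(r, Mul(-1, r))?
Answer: 55200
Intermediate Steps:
Function('g')(r) = 0 (Function('g')(r) = Mul(2, Add(r, Mul(-1, r))) = Mul(2, 0) = 0)
Function('d')(T) = Mul(-1, T) (Function('d')(T) = Add(0, Mul(T, -1)) = Add(0, Mul(-1, T)) = Mul(-1, T))
Mul(Mul(23, -100), Function('d')(Function('E')(6))) = Mul(Mul(23, -100), Mul(-1, Mul(4, 6))) = Mul(-2300, Mul(-1, 24)) = Mul(-2300, -24) = 55200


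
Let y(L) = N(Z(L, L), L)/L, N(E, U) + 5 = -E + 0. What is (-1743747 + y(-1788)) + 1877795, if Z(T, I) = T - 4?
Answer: 239676037/1788 ≈ 1.3405e+5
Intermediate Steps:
Z(T, I) = -4 + T
N(E, U) = -5 - E (N(E, U) = -5 + (-E + 0) = -5 - E)
y(L) = (-1 - L)/L (y(L) = (-5 - (-4 + L))/L = (-5 + (4 - L))/L = (-1 - L)/L)
(-1743747 + y(-1788)) + 1877795 = (-1743747 + (-1 - 1*(-1788))/(-1788)) + 1877795 = (-1743747 - (-1 + 1788)/1788) + 1877795 = (-1743747 - 1/1788*1787) + 1877795 = (-1743747 - 1787/1788) + 1877795 = -3117821423/1788 + 1877795 = 239676037/1788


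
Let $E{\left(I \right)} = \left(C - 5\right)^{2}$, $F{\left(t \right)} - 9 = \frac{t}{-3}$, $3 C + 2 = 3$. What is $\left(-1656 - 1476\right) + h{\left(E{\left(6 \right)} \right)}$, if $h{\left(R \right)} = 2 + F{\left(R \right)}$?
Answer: $- \frac{84463}{27} \approx -3128.3$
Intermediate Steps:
$C = \frac{1}{3}$ ($C = - \frac{2}{3} + \frac{1}{3} \cdot 3 = - \frac{2}{3} + 1 = \frac{1}{3} \approx 0.33333$)
$F{\left(t \right)} = 9 - \frac{t}{3}$ ($F{\left(t \right)} = 9 + \frac{t}{-3} = 9 + t \left(- \frac{1}{3}\right) = 9 - \frac{t}{3}$)
$E{\left(I \right)} = \frac{196}{9}$ ($E{\left(I \right)} = \left(\frac{1}{3} - 5\right)^{2} = \left(- \frac{14}{3}\right)^{2} = \frac{196}{9}$)
$h{\left(R \right)} = 11 - \frac{R}{3}$ ($h{\left(R \right)} = 2 - \left(-9 + \frac{R}{3}\right) = 11 - \frac{R}{3}$)
$\left(-1656 - 1476\right) + h{\left(E{\left(6 \right)} \right)} = \left(-1656 - 1476\right) + \left(11 - \frac{196}{27}\right) = -3132 + \left(11 - \frac{196}{27}\right) = -3132 + \frac{101}{27} = - \frac{84463}{27}$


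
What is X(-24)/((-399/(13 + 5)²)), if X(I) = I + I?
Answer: 5184/133 ≈ 38.977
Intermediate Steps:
X(I) = 2*I
X(-24)/((-399/(13 + 5)²)) = (2*(-24))/((-399/(13 + 5)²)) = -48/((-399/(18²))) = -48/((-399/324)) = -48/((-399*1/324)) = -48/(-133/108) = -48*(-108/133) = 5184/133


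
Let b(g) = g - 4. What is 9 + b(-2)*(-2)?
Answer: 21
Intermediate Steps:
b(g) = -4 + g
9 + b(-2)*(-2) = 9 + (-4 - 2)*(-2) = 9 - 6*(-2) = 9 + 12 = 21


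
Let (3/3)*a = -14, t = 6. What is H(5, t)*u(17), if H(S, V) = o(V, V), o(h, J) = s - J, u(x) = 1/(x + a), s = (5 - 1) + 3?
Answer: ⅓ ≈ 0.33333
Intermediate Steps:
a = -14
s = 7 (s = 4 + 3 = 7)
u(x) = 1/(-14 + x) (u(x) = 1/(x - 14) = 1/(-14 + x))
o(h, J) = 7 - J
H(S, V) = 7 - V
H(5, t)*u(17) = (7 - 1*6)/(-14 + 17) = (7 - 6)/3 = 1*(⅓) = ⅓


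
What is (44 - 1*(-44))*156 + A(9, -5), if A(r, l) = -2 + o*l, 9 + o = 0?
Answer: 13771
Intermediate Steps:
o = -9 (o = -9 + 0 = -9)
A(r, l) = -2 - 9*l
(44 - 1*(-44))*156 + A(9, -5) = (44 - 1*(-44))*156 + (-2 - 9*(-5)) = (44 + 44)*156 + (-2 + 45) = 88*156 + 43 = 13728 + 43 = 13771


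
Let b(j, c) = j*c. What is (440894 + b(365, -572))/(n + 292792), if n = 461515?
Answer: 232114/754307 ≈ 0.30772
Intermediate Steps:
b(j, c) = c*j
(440894 + b(365, -572))/(n + 292792) = (440894 - 572*365)/(461515 + 292792) = (440894 - 208780)/754307 = 232114*(1/754307) = 232114/754307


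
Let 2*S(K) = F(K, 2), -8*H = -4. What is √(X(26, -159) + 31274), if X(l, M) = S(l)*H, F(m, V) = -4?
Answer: √31273 ≈ 176.84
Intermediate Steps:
H = ½ (H = -⅛*(-4) = ½ ≈ 0.50000)
S(K) = -2 (S(K) = (½)*(-4) = -2)
X(l, M) = -1 (X(l, M) = -2*½ = -1)
√(X(26, -159) + 31274) = √(-1 + 31274) = √31273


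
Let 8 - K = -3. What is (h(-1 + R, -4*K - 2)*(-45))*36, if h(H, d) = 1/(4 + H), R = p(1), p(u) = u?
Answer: -405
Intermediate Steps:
K = 11 (K = 8 - 1*(-3) = 8 + 3 = 11)
R = 1
(h(-1 + R, -4*K - 2)*(-45))*36 = (-45/(4 + (-1 + 1)))*36 = (-45/(4 + 0))*36 = (-45/4)*36 = ((1/4)*(-45))*36 = -45/4*36 = -405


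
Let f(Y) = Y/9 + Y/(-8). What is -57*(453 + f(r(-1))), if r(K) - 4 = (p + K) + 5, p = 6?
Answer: -309719/12 ≈ -25810.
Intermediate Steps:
r(K) = 15 + K (r(K) = 4 + ((6 + K) + 5) = 4 + (11 + K) = 15 + K)
f(Y) = -Y/72 (f(Y) = Y*(⅑) + Y*(-⅛) = Y/9 - Y/8 = -Y/72)
-57*(453 + f(r(-1))) = -57*(453 - (15 - 1)/72) = -57*(453 - 1/72*14) = -57*(453 - 7/36) = -57*16301/36 = -309719/12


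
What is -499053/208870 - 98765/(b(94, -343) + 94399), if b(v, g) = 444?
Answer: -67960729229/19809857410 ≈ -3.4307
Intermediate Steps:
-499053/208870 - 98765/(b(94, -343) + 94399) = -499053/208870 - 98765/(444 + 94399) = -499053*1/208870 - 98765/94843 = -499053/208870 - 98765*1/94843 = -499053/208870 - 98765/94843 = -67960729229/19809857410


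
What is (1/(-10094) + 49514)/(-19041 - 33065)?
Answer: -499794315/525957964 ≈ -0.95026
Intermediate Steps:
(1/(-10094) + 49514)/(-19041 - 33065) = (-1/10094 + 49514)/(-52106) = (499794315/10094)*(-1/52106) = -499794315/525957964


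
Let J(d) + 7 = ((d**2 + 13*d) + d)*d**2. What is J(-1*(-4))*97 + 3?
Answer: 111068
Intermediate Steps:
J(d) = -7 + d**2*(d**2 + 14*d) (J(d) = -7 + ((d**2 + 13*d) + d)*d**2 = -7 + (d**2 + 14*d)*d**2 = -7 + d**2*(d**2 + 14*d))
J(-1*(-4))*97 + 3 = (-7 + (-1*(-4))**4 + 14*(-1*(-4))**3)*97 + 3 = (-7 + 4**4 + 14*4**3)*97 + 3 = (-7 + 256 + 14*64)*97 + 3 = (-7 + 256 + 896)*97 + 3 = 1145*97 + 3 = 111065 + 3 = 111068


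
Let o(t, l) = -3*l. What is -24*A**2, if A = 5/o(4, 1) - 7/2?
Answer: -1922/3 ≈ -640.67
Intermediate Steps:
A = -31/6 (A = 5/((-3*1)) - 7/2 = 5/(-3) - 7*1/2 = 5*(-1/3) - 7/2 = -5/3 - 7/2 = -31/6 ≈ -5.1667)
-24*A**2 = -24*(-31/6)**2 = -24*961/36 = -1922/3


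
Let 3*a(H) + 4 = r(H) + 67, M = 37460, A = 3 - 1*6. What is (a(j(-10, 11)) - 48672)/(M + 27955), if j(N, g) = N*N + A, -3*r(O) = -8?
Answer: -437851/588735 ≈ -0.74372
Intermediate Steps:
A = -3 (A = 3 - 6 = -3)
r(O) = 8/3 (r(O) = -⅓*(-8) = 8/3)
j(N, g) = -3 + N² (j(N, g) = N*N - 3 = N² - 3 = -3 + N²)
a(H) = 197/9 (a(H) = -4/3 + (8/3 + 67)/3 = -4/3 + (⅓)*(209/3) = -4/3 + 209/9 = 197/9)
(a(j(-10, 11)) - 48672)/(M + 27955) = (197/9 - 48672)/(37460 + 27955) = -437851/9/65415 = -437851/9*1/65415 = -437851/588735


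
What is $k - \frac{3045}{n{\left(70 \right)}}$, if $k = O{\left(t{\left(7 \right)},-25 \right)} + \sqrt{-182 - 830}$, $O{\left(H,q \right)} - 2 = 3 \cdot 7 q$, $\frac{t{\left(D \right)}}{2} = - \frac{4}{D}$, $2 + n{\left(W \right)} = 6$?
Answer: $- \frac{5137}{4} + 2 i \sqrt{253} \approx -1284.3 + 31.812 i$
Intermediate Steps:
$n{\left(W \right)} = 4$ ($n{\left(W \right)} = -2 + 6 = 4$)
$t{\left(D \right)} = - \frac{8}{D}$ ($t{\left(D \right)} = 2 \left(- \frac{4}{D}\right) = - \frac{8}{D}$)
$O{\left(H,q \right)} = 2 + 21 q$ ($O{\left(H,q \right)} = 2 + 3 \cdot 7 q = 2 + 21 q$)
$k = -523 + 2 i \sqrt{253}$ ($k = \left(2 + 21 \left(-25\right)\right) + \sqrt{-182 - 830} = \left(2 - 525\right) + \sqrt{-1012} = -523 + 2 i \sqrt{253} \approx -523.0 + 31.812 i$)
$k - \frac{3045}{n{\left(70 \right)}} = \left(-523 + 2 i \sqrt{253}\right) - \frac{3045}{4} = - \frac{5137}{4} + 2 i \sqrt{253}$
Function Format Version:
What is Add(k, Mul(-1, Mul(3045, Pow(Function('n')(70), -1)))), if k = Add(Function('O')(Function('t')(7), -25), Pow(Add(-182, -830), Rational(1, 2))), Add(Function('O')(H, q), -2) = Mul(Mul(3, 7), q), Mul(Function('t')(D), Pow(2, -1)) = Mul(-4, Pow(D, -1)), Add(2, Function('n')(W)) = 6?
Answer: Add(Rational(-5137, 4), Mul(2, I, Pow(253, Rational(1, 2)))) ≈ Add(-1284.3, Mul(31.812, I))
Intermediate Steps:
Function('n')(W) = 4 (Function('n')(W) = Add(-2, 6) = 4)
Function('t')(D) = Mul(-8, Pow(D, -1)) (Function('t')(D) = Mul(2, Mul(-4, Pow(D, -1))) = Mul(-8, Pow(D, -1)))
Function('O')(H, q) = Add(2, Mul(21, q)) (Function('O')(H, q) = Add(2, Mul(Mul(3, 7), q)) = Add(2, Mul(21, q)))
k = Add(-523, Mul(2, I, Pow(253, Rational(1, 2)))) (k = Add(Add(2, Mul(21, -25)), Pow(Add(-182, -830), Rational(1, 2))) = Add(Add(2, -525), Pow(-1012, Rational(1, 2))) = Add(-523, Mul(2, I, Pow(253, Rational(1, 2)))) ≈ Add(-523.00, Mul(31.812, I)))
Add(k, Mul(-1, Mul(3045, Pow(Function('n')(70), -1)))) = Add(Add(-523, Mul(2, I, Pow(253, Rational(1, 2)))), Mul(-1, Mul(3045, Pow(4, -1)))) = Add(Add(-523, Mul(2, I, Pow(253, Rational(1, 2)))), Mul(-1, Mul(3045, Rational(1, 4)))) = Add(Add(-523, Mul(2, I, Pow(253, Rational(1, 2)))), Mul(-1, Rational(3045, 4))) = Add(Add(-523, Mul(2, I, Pow(253, Rational(1, 2)))), Rational(-3045, 4)) = Add(Rational(-5137, 4), Mul(2, I, Pow(253, Rational(1, 2))))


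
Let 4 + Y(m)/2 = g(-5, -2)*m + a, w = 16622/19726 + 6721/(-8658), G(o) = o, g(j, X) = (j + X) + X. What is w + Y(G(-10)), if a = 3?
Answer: 1169674879/6568758 ≈ 178.07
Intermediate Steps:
g(j, X) = j + 2*X (g(j, X) = (X + j) + X = j + 2*X)
w = 435955/6568758 (w = 16622*(1/19726) + 6721*(-1/8658) = 8311/9863 - 517/666 = 435955/6568758 ≈ 0.066368)
Y(m) = -2 - 18*m (Y(m) = -8 + 2*((-5 + 2*(-2))*m + 3) = -8 + 2*((-5 - 4)*m + 3) = -8 + 2*(-9*m + 3) = -8 + 2*(3 - 9*m) = -8 + (6 - 18*m) = -2 - 18*m)
w + Y(G(-10)) = 435955/6568758 + (-2 - 18*(-10)) = 435955/6568758 + (-2 + 180) = 435955/6568758 + 178 = 1169674879/6568758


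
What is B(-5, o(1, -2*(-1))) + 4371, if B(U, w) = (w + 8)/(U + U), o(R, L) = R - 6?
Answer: 43707/10 ≈ 4370.7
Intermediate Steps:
o(R, L) = -6 + R
B(U, w) = (8 + w)/(2*U) (B(U, w) = (8 + w)/((2*U)) = (8 + w)*(1/(2*U)) = (8 + w)/(2*U))
B(-5, o(1, -2*(-1))) + 4371 = (1/2)*(8 + (-6 + 1))/(-5) + 4371 = (1/2)*(-1/5)*(8 - 5) + 4371 = (1/2)*(-1/5)*3 + 4371 = -3/10 + 4371 = 43707/10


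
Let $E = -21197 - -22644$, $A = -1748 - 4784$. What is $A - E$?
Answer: $-7979$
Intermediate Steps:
$A = -6532$ ($A = -1748 - 4784 = -6532$)
$E = 1447$ ($E = -21197 + 22644 = 1447$)
$A - E = -6532 - 1447 = -7979$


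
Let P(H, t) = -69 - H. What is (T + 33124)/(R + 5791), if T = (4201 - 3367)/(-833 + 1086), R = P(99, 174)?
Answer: 8381206/1422619 ≈ 5.8914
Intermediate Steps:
R = -168 (R = -69 - 1*99 = -69 - 99 = -168)
T = 834/253 ≈ 3.2964
(T + 33124)/(R + 5791) = (834/253 + 33124)/(-168 + 5791) = (8381206/253)/5623 = (8381206/253)*(1/5623) = 8381206/1422619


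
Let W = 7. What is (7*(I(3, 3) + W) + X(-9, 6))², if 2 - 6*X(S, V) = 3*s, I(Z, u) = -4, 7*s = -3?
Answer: 819025/1764 ≈ 464.30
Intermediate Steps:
s = -3/7 (s = (⅐)*(-3) = -3/7 ≈ -0.42857)
X(S, V) = 23/42 (X(S, V) = ⅓ - (-3)/(2*7) = ⅓ - ⅙*(-9/7) = ⅓ + 3/14 = 23/42)
(7*(I(3, 3) + W) + X(-9, 6))² = (7*(-4 + 7) + 23/42)² = (7*3 + 23/42)² = (21 + 23/42)² = (905/42)² = 819025/1764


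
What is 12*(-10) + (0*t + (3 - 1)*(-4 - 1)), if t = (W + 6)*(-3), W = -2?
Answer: -130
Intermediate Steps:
t = -12 (t = (-2 + 6)*(-3) = 4*(-3) = -12)
12*(-10) + (0*t + (3 - 1)*(-4 - 1)) = 12*(-10) + (0*(-12) + (3 - 1)*(-4 - 1)) = -120 + (0 + 2*(-5)) = -120 + (0 - 10) = -120 - 10 = -130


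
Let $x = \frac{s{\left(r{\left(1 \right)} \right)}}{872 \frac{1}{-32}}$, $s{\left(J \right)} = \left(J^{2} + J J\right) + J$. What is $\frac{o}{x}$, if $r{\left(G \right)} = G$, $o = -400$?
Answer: $\frac{10900}{3} \approx 3633.3$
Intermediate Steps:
$s{\left(J \right)} = J + 2 J^{2}$ ($s{\left(J \right)} = \left(J^{2} + J^{2}\right) + J = 2 J^{2} + J = J + 2 J^{2}$)
$x = - \frac{12}{109}$ ($x = \frac{1 \left(1 + 2 \cdot 1\right)}{872 \frac{1}{-32}} = \frac{1 \left(1 + 2\right)}{872 \left(- \frac{1}{32}\right)} = \frac{1 \cdot 3}{- \frac{109}{4}} = 3 \left(- \frac{4}{109}\right) = - \frac{12}{109} \approx -0.11009$)
$\frac{o}{x} = - \frac{400}{- \frac{12}{109}} = \left(-400\right) \left(- \frac{109}{12}\right) = \frac{10900}{3}$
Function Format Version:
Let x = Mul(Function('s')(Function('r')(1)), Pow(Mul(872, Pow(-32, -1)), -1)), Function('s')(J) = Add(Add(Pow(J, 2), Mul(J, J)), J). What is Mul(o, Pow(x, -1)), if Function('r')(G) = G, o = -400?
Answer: Rational(10900, 3) ≈ 3633.3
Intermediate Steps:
Function('s')(J) = Add(J, Mul(2, Pow(J, 2))) (Function('s')(J) = Add(Add(Pow(J, 2), Pow(J, 2)), J) = Add(Mul(2, Pow(J, 2)), J) = Add(J, Mul(2, Pow(J, 2))))
x = Rational(-12, 109) (x = Mul(Mul(1, Add(1, Mul(2, 1))), Pow(Mul(872, Pow(-32, -1)), -1)) = Mul(Mul(1, Add(1, 2)), Pow(Mul(872, Rational(-1, 32)), -1)) = Mul(Mul(1, 3), Pow(Rational(-109, 4), -1)) = Mul(3, Rational(-4, 109)) = Rational(-12, 109) ≈ -0.11009)
Mul(o, Pow(x, -1)) = Mul(-400, Pow(Rational(-12, 109), -1)) = Mul(-400, Rational(-109, 12)) = Rational(10900, 3)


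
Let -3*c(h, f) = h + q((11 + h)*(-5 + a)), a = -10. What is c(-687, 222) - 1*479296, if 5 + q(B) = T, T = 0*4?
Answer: -1437196/3 ≈ -4.7907e+5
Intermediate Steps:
T = 0
q(B) = -5 (q(B) = -5 + 0 = -5)
c(h, f) = 5/3 - h/3 (c(h, f) = -(h - 5)/3 = -(-5 + h)/3 = 5/3 - h/3)
c(-687, 222) - 1*479296 = (5/3 - ⅓*(-687)) - 1*479296 = (5/3 + 229) - 479296 = 692/3 - 479296 = -1437196/3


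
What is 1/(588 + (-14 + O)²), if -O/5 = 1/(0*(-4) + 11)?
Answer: 121/96429 ≈ 0.0012548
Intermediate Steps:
O = -5/11 (O = -5/(0*(-4) + 11) = -5/(0 + 11) = -5/11 ≈ -0.45455)
1/(588 + (-14 + O)²) = 1/(588 + (-14 - 5/11)²) = 1/(588 + (-159/11)²) = 1/(588 + 25281/121) = 1/(96429/121) = 121/96429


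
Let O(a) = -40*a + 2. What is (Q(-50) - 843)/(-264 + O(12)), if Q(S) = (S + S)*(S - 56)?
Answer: -9757/742 ≈ -13.150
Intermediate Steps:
O(a) = 2 - 40*a
Q(S) = 2*S*(-56 + S) (Q(S) = (2*S)*(-56 + S) = 2*S*(-56 + S))
(Q(-50) - 843)/(-264 + O(12)) = (2*(-50)*(-56 - 50) - 843)/(-264 + (2 - 40*12)) = (2*(-50)*(-106) - 843)/(-264 + (2 - 480)) = (10600 - 843)/(-264 - 478) = 9757/(-742) = 9757*(-1/742) = -9757/742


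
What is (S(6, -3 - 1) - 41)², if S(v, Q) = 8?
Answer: 1089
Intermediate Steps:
(S(6, -3 - 1) - 41)² = (8 - 41)² = (-33)² = 1089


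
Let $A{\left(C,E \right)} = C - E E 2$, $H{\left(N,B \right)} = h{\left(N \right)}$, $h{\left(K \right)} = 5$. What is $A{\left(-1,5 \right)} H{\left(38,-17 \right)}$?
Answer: $-255$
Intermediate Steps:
$H{\left(N,B \right)} = 5$
$A{\left(C,E \right)} = C - 2 E^{2}$ ($A{\left(C,E \right)} = C - E^{2} \cdot 2 = C - 2 E^{2}$)
$A{\left(-1,5 \right)} H{\left(38,-17 \right)} = \left(-1 - 2 \cdot 5^{2}\right) 5 = \left(-1 - 50\right) 5 = \left(-51\right) 5 = -255$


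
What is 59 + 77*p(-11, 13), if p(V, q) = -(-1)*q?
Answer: 1060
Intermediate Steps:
p(V, q) = q
59 + 77*p(-11, 13) = 59 + 77*13 = 59 + 1001 = 1060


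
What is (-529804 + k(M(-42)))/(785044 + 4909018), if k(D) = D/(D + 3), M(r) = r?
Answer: -3443719/37011403 ≈ -0.093045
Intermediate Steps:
k(D) = D/(3 + D)
(-529804 + k(M(-42)))/(785044 + 4909018) = (-529804 - 42/(3 - 42))/(785044 + 4909018) = (-529804 - 42/(-39))/5694062 = (-529804 - 42*(-1/39))*(1/5694062) = (-529804 + 14/13)*(1/5694062) = -6887438/13*1/5694062 = -3443719/37011403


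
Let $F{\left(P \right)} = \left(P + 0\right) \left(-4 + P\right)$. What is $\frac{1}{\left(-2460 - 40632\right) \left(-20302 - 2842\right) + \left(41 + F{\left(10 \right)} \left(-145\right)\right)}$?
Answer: $\frac{1}{997312589} \approx 1.0027 \cdot 10^{-9}$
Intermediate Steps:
$F{\left(P \right)} = P \left(-4 + P\right)$
$\frac{1}{\left(-2460 - 40632\right) \left(-20302 - 2842\right) + \left(41 + F{\left(10 \right)} \left(-145\right)\right)} = \frac{1}{\left(-2460 - 40632\right) \left(-20302 - 2842\right) + \left(41 + 10 \left(-4 + 10\right) \left(-145\right)\right)} = \frac{1}{\left(-43092\right) \left(-23144\right) + \left(41 + 10 \cdot 6 \left(-145\right)\right)} = \frac{1}{997321248 + \left(41 + 60 \left(-145\right)\right)} = \frac{1}{997321248 + \left(41 - 8700\right)} = \frac{1}{997321248 - 8659} = \frac{1}{997312589}$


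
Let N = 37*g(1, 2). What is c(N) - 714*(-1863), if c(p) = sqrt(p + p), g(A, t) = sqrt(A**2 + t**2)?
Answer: 1330182 + 5**(1/4)*sqrt(74) ≈ 1.3302e+6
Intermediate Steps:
N = 37*sqrt(5) (N = 37*sqrt(1**2 + 2**2) = 37*sqrt(1 + 4) = 37*sqrt(5) ≈ 82.734)
c(p) = sqrt(2)*sqrt(p) (c(p) = sqrt(2*p) = sqrt(2)*sqrt(p))
c(N) - 714*(-1863) = sqrt(2)*sqrt(37*sqrt(5)) - 714*(-1863) = sqrt(2)*(5**(1/4)*sqrt(37)) - 1*(-1330182) = 5**(1/4)*sqrt(74) + 1330182 = 1330182 + 5**(1/4)*sqrt(74)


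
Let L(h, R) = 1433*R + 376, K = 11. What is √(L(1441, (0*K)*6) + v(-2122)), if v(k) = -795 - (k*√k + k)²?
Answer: √(9550616545 - 9005768*I*√2122) ≈ 97750.0 - 2122.0*I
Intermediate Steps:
L(h, R) = 376 + 1433*R
v(k) = -795 - (k + k^(3/2))² (v(k) = -795 - (k^(3/2) + k)² = -795 - (k + k^(3/2))²)
√(L(1441, (0*K)*6) + v(-2122)) = √((376 + 1433*((0*11)*6)) + (-795 - (-2122 + (-2122)^(3/2))²)) = √((376 + 1433*(0*6)) + (-795 - (-2122 - 2122*I*√2122)²)) = √((376 + 1433*0) + (-795 - (-2122 - 2122*I*√2122)²)) = √((376 + 0) + (-795 - (-2122 - 2122*I*√2122)²)) = √(376 + (-795 - (-2122 - 2122*I*√2122)²)) = √(-419 - (-2122 - 2122*I*√2122)²)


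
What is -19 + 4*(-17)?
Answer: -87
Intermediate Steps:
-19 + 4*(-17) = -19 - 68 = -87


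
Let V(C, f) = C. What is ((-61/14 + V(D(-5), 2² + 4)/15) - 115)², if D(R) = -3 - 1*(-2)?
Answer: 628956241/44100 ≈ 14262.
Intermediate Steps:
D(R) = -1 (D(R) = -3 + 2 = -1)
((-61/14 + V(D(-5), 2² + 4)/15) - 115)² = ((-61/14 - 1/15) - 115)² = (-929/210 - 115)² = (-25079/210)² = 628956241/44100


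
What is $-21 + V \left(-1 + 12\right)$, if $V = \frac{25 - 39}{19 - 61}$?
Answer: $- \frac{52}{3} \approx -17.333$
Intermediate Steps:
$V = \frac{1}{3}$ ($V = - \frac{14}{-42} = \left(-14\right) \left(- \frac{1}{42}\right) = \frac{1}{3} \approx 0.33333$)
$-21 + V \left(-1 + 12\right) = -21 + \frac{-1 + 12}{3} = -21 + \frac{1}{3} \cdot 11 = -21 + \frac{11}{3} = - \frac{52}{3}$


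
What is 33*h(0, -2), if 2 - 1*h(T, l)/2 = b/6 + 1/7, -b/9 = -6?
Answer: -3300/7 ≈ -471.43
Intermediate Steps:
b = 54 (b = -9*(-6) = 54)
h(T, l) = -100/7 (h(T, l) = 4 - 2*(54/6 + 1/7) = 4 - 2*(54*(1/6) + 1*(1/7)) = 4 - 2*(9 + 1/7) = 4 - 2*64/7 = 4 - 128/7 = -100/7)
33*h(0, -2) = 33*(-100/7) = -3300/7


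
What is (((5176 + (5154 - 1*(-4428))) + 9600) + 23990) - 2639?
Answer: 45709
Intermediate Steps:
(((5176 + (5154 - 1*(-4428))) + 9600) + 23990) - 2639 = (((5176 + (5154 + 4428)) + 9600) + 23990) - 2639 = (((5176 + 9582) + 9600) + 23990) - 2639 = ((14758 + 9600) + 23990) - 2639 = (24358 + 23990) - 2639 = 48348 - 2639 = 45709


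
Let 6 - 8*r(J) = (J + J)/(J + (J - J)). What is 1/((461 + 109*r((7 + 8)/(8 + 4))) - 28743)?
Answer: -2/56455 ≈ -3.5426e-5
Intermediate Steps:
r(J) = ½ (r(J) = ¾ - (J + J)/(8*(J + (J - J))) = ¾ - 2*J/(8*(J + 0)) = ¾ - 2*J/(8*J) = ¾ - ⅛*2 = ¾ - ¼ = ½)
1/((461 + 109*r((7 + 8)/(8 + 4))) - 28743) = 1/((461 + 109*(½)) - 28743) = 1/((461 + 109/2) - 28743) = 1/(1031/2 - 28743) = 1/(-56455/2) = -2/56455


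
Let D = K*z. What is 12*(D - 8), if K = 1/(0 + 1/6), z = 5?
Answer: 264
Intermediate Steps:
K = 6 (K = 1/(0 + 1/6) = 1/(1/6) = 6)
D = 30 (D = 6*5 = 30)
12*(D - 8) = 12*(30 - 8) = 12*22 = 264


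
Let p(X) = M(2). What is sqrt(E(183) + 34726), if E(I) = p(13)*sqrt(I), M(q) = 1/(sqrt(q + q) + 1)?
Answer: sqrt(312534 + 3*sqrt(183))/3 ≈ 186.36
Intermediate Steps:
M(q) = 1/(1 + sqrt(2)*sqrt(q)) (M(q) = 1/(sqrt(2*q) + 1) = 1/(sqrt(2)*sqrt(q) + 1) = 1/(1 + sqrt(2)*sqrt(q)))
p(X) = 1/3 (p(X) = 1/(1 + sqrt(2)*sqrt(2)) = 1/(1 + 2) = 1/3)
E(I) = sqrt(I)/3
sqrt(E(183) + 34726) = sqrt(sqrt(183)/3 + 34726) = sqrt(34726 + sqrt(183)/3)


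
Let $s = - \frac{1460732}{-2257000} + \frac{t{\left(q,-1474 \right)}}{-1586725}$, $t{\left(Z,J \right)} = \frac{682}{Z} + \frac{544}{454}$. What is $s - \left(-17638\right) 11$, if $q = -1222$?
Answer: $\frac{963704225158750482469}{4967070119625250} \approx 1.9402 \cdot 10^{5}$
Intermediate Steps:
$t{\left(Z,J \right)} = \frac{272}{227} + \frac{682}{Z}$ ($t{\left(Z,J \right)} = \frac{682}{Z} + 544 \cdot \frac{1}{454} = \frac{682}{Z} + \frac{272}{227} = \frac{272}{227} + \frac{682}{Z}$)
$s = \frac{3214689298727969}{4967070119625250}$ ($s = - \frac{1460732}{-2257000} + \frac{\frac{272}{227} + \frac{682}{-1222}}{-1586725} = \left(-1460732\right) \left(- \frac{1}{2257000}\right) + \left(\frac{272}{227} + 682 \left(- \frac{1}{1222}\right)\right) \left(- \frac{1}{1586725}\right) = \frac{365183}{564250} + \left(\frac{272}{227} - \frac{341}{611}\right) \left(- \frac{1}{1586725}\right) = \frac{365183}{564250} + \frac{88785}{138697} \left(- \frac{1}{1586725}\right) = \frac{365183}{564250} - \frac{17757}{44014799465} = \frac{3214689298727969}{4967070119625250} \approx 0.6472$)
$s - \left(-17638\right) 11 = \frac{3214689298727969}{4967070119625250} - \left(-17638\right) 11 = \frac{3214689298727969}{4967070119625250} - -194018 = \frac{3214689298727969}{4967070119625250} + 194018 = \frac{963704225158750482469}{4967070119625250}$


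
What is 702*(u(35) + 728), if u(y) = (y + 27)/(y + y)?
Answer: 17908722/35 ≈ 5.1168e+5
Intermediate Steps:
u(y) = (27 + y)/(2*y) (u(y) = (27 + y)/((2*y)) = (27 + y)*(1/(2*y)) = (27 + y)/(2*y))
702*(u(35) + 728) = 702*((½)*(27 + 35)/35 + 728) = 702*((½)*(1/35)*62 + 728) = 702*(31/35 + 728) = 702*(25511/35) = 17908722/35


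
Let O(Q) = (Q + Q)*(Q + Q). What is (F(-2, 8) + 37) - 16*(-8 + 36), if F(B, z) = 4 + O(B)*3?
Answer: -359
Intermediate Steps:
O(Q) = 4*Q² (O(Q) = (2*Q)*(2*Q) = 4*Q²)
F(B, z) = 4 + 12*B² (F(B, z) = 4 + (4*B²)*3 = 4 + 12*B²)
(F(-2, 8) + 37) - 16*(-8 + 36) = ((4 + 12*(-2)²) + 37) - 16*(-8 + 36) = ((4 + 12*4) + 37) - 16*28 = ((4 + 48) + 37) - 448 = (52 + 37) - 448 = 89 - 448 = -359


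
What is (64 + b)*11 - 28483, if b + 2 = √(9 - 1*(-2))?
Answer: -27801 + 11*√11 ≈ -27765.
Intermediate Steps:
b = -2 + √11 (b = -2 + √(9 - 1*(-2)) = -2 + √(9 + 2) = -2 + √11 ≈ 1.3166)
(64 + b)*11 - 28483 = (64 + (-2 + √11))*11 - 28483 = (62 + √11)*11 - 28483 = (682 + 11*√11) - 28483 = -27801 + 11*√11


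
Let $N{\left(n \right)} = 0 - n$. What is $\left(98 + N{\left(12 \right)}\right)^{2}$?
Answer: $7396$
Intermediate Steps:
$N{\left(n \right)} = - n$
$\left(98 + N{\left(12 \right)}\right)^{2} = \left(98 - 12\right)^{2} = 86^{2} = 7396$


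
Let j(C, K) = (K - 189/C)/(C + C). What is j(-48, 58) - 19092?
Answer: -29326303/1536 ≈ -19093.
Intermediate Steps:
j(C, K) = (K - 189/C)/(2*C) (j(C, K) = (K - 189/C)/((2*C)) = (K - 189/C)*(1/(2*C)) = (K - 189/C)/(2*C))
j(-48, 58) - 19092 = (½)*(-189 - 48*58)/(-48)² - 19092 = (½)*(1/2304)*(-189 - 2784) - 19092 = (½)*(1/2304)*(-2973) - 19092 = -991/1536 - 19092 = -29326303/1536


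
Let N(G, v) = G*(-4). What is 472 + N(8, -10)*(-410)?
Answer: 13592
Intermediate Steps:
N(G, v) = -4*G
472 + N(8, -10)*(-410) = 472 - 4*8*(-410) = 472 - 32*(-410) = 472 + 13120 = 13592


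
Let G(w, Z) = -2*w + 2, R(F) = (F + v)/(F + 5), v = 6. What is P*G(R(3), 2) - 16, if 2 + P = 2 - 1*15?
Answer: -49/4 ≈ -12.250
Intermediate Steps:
R(F) = (6 + F)/(5 + F) (R(F) = (F + 6)/(F + 5) = (6 + F)/(5 + F))
G(w, Z) = 2 - 2*w
P = -15 (P = -2 + (2 - 1*15) = -2 + (2 - 15) = -2 - 13 = -15)
P*G(R(3), 2) - 16 = -15*(2 - 2*(6 + 3)/(5 + 3)) - 16 = -15*(2 - 2*9/8) - 16 = -15*(2 - 9/4) - 16 = -15*(-¼) - 16 = 15/4 - 16 = -49/4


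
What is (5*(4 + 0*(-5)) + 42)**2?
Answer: 3844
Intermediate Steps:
(5*(4 + 0*(-5)) + 42)**2 = (5*(4 + 0) + 42)**2 = (5*4 + 42)**2 = (20 + 42)**2 = 62**2 = 3844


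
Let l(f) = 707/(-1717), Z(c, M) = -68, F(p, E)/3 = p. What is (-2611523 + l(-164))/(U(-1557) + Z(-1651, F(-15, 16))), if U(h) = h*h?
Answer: -44395898/41211077 ≈ -1.0773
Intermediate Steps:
F(p, E) = 3*p
l(f) = -7/17 (l(f) = 707*(-1/1717) = -7/17)
U(h) = h²
(-2611523 + l(-164))/(U(-1557) + Z(-1651, F(-15, 16))) = (-2611523 - 7/17)/((-1557)² - 68) = -44395898/(17*(2424249 - 68)) = -44395898/17/2424181 = -44395898/17*1/2424181 = -44395898/41211077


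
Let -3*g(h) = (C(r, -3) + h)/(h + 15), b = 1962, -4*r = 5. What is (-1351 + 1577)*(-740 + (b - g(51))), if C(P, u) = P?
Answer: 109386599/396 ≈ 2.7623e+5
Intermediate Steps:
r = -5/4 (r = -¼*5 = -5/4 ≈ -1.2500)
g(h) = -(-5/4 + h)/(3*(15 + h)) (g(h) = -(-5/4 + h)/(3*(h + 15)) = -(-5/4 + h)/(3*(15 + h)))
(-1351 + 1577)*(-740 + (b - g(51))) = (-1351 + 1577)*(-740 + (1962 - (5 - 4*51)/(12*(15 + 51)))) = 226*(-740 + (1962 - (5 - 204)/(12*66))) = 226*(-740 + (1962 - (-199)/(12*66))) = 226*(-740 + (1962 - 1*(-199/792))) = 226*(-740 + (1962 + 199/792)) = 226*(-740 + 1554103/792) = 226*(968023/792) = 109386599/396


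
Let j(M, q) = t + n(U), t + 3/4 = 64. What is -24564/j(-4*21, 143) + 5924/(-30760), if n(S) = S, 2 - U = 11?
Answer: -755910017/1668730 ≈ -452.99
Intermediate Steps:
U = -9 (U = 2 - 1*11 = 2 - 11 = -9)
t = 253/4 (t = -3/4 + 64 = 253/4 ≈ 63.250)
j(M, q) = 217/4 (j(M, q) = 253/4 - 9 = 217/4)
-24564/j(-4*21, 143) + 5924/(-30760) = -24564/217/4 + 5924/(-30760) = -24564*4/217 + 5924*(-1/30760) = -98256/217 - 1481/7690 = -755910017/1668730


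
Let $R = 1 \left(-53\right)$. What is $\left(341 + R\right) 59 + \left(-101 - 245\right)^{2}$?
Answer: $136708$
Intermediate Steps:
$R = -53$
$\left(341 + R\right) 59 + \left(-101 - 245\right)^{2} = \left(341 - 53\right) 59 + \left(-101 - 245\right)^{2} = 288 \cdot 59 + \left(-346\right)^{2} = 16992 + 119716 = 136708$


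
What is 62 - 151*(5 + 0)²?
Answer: -3713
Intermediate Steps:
62 - 151*(5 + 0)² = 62 - 151*5² = 62 - 151*25 = 62 - 3775 = -3713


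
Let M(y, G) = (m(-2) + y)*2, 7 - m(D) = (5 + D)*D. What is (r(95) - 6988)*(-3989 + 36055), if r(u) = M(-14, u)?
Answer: -224141340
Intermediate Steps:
m(D) = 7 - D*(5 + D) (m(D) = 7 - (5 + D)*D = 7 - D*(5 + D))
M(y, G) = 26 + 2*y (M(y, G) = ((7 - 1*(-2)² - 5*(-2)) + y)*2 = ((7 - 1*4 + 10) + y)*2 = ((7 - 4 + 10) + y)*2 = (13 + y)*2 = 26 + 2*y)
r(u) = -2 (r(u) = 26 + 2*(-14) = 26 - 28 = -2)
(r(95) - 6988)*(-3989 + 36055) = (-2 - 6988)*(-3989 + 36055) = -6990*32066 = -224141340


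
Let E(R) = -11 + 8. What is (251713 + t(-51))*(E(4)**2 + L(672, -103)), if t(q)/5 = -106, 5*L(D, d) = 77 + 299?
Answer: 105748043/5 ≈ 2.1150e+7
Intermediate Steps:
L(D, d) = 376/5 (L(D, d) = (77 + 299)/5 = (1/5)*376 = 376/5)
E(R) = -3
t(q) = -530 (t(q) = 5*(-106) = -530)
(251713 + t(-51))*(E(4)**2 + L(672, -103)) = (251713 - 530)*((-3)**2 + 376/5) = 251183*(9 + 376/5) = 251183*(421/5) = 105748043/5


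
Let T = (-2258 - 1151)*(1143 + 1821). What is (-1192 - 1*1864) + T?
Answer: -10107332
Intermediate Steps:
T = -10104276 (T = -3409*2964 = -10104276)
(-1192 - 1*1864) + T = (-1192 - 1*1864) - 10104276 = (-1192 - 1864) - 10104276 = -3056 - 10104276 = -10107332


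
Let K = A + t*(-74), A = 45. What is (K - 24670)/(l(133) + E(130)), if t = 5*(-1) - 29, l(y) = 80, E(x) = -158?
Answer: 22109/78 ≈ 283.45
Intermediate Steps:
t = -34 (t = -5 - 29 = -34)
K = 2561 (K = 45 - 34*(-74) = 45 + 2516 = 2561)
(K - 24670)/(l(133) + E(130)) = (2561 - 24670)/(80 - 158) = -22109/(-78) = -22109*(-1/78) = 22109/78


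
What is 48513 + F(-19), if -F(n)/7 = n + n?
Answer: 48779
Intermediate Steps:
F(n) = -14*n (F(n) = -7*(n + n) = -14*n)
48513 + F(-19) = 48513 - 14*(-19) = 48513 + 266 = 48779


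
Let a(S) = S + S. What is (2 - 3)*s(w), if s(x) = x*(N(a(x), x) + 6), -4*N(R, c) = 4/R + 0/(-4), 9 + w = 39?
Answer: -359/2 ≈ -179.50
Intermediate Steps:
w = 30 (w = -9 + 39 = 30)
a(S) = 2*S
N(R, c) = -1/R (N(R, c) = -(4/R + 0/(-4))/4 = -(4/R + 0*(-1/4))/4 = -(4/R + 0)/4 = -1/R)
s(x) = x*(6 - 1/(2*x)) (s(x) = x*(-1/(2*x) + 6) = x*(6 - 1/(2*x)))
(2 - 3)*s(w) = (2 - 3)*(-1/2 + 6*30) = -(-1/2 + 180) = -1*359/2 = -359/2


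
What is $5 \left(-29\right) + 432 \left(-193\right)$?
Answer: $-83521$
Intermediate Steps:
$5 \left(-29\right) + 432 \left(-193\right) = -145 - 83376 = -83521$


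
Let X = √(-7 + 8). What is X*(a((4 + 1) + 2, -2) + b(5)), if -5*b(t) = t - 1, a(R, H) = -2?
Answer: -14/5 ≈ -2.8000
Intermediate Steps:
X = 1 (X = √1 = 1)
b(t) = ⅕ - t/5 (b(t) = -(t - 1)/5 = -(-1 + t)/5 = ⅕ - t/5)
X*(a((4 + 1) + 2, -2) + b(5)) = 1*(-2 + (⅕ - ⅕*5)) = 1*(-2 + (⅕ - 1)) = 1*(-2 - ⅘) = 1*(-14/5) = -14/5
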